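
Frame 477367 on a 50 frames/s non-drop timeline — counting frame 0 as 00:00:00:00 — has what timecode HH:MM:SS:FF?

477367 ÷ 50 = 9547 full seconds, remainder 17 frames.
9547 s = 2 h 39 min 7 s.
Timecode: 02:39:07:17.

02:39:07:17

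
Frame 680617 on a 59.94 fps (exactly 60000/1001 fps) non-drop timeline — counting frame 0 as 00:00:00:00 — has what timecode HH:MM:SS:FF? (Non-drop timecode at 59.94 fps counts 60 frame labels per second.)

03:09:03:37

680617 ÷ 60 = 11343 full seconds, remainder 37 frames.
11343 s = 3 h 9 min 3 s.
Timecode: 03:09:03:37.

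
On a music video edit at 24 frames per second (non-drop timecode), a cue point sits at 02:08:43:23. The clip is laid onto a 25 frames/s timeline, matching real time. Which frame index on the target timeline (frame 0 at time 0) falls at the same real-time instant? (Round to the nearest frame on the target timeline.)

Source frame index: (2×3600 + 8×60 + 43) × 24 + 23 = 185375.
Real time: 185375 / (24) = 185375/24 s.
Target frame: (185375/24) × (25) = 4634375/24 ≈ 193098.958 → 193099.

frame 193099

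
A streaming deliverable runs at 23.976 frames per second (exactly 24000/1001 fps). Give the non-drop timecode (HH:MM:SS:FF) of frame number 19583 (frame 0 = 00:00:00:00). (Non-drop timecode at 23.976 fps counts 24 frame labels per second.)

19583 ÷ 24 = 815 full seconds, remainder 23 frames.
815 s = 0 h 13 min 35 s.
Timecode: 00:13:35:23.

00:13:35:23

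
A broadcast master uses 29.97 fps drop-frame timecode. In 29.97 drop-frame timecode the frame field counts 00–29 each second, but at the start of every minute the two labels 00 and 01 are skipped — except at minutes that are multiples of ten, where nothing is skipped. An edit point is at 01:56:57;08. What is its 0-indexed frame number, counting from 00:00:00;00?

210308

As if non-drop at 30 labels/s: (1 × 3600 + 56 × 60 + 57) × 30 + 8 = 210518.
Minute boundaries passed: 116; those not divisible by 10: 116 − 11 = 105; dropped labels = 2 × 105 = 210.
Actual frame index = 210518 − 210 = 210308.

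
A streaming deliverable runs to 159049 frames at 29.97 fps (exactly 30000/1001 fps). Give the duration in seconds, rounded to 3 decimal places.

5306.935 seconds

Running time = 159049 × 1001/30000 = 159208049/30000 s ≈ 5306.935 s.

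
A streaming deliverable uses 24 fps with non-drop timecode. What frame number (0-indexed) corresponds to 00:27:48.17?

Total seconds to the label: (0 × 3600 + 27 × 60 + 48) = 1668.
Frame index = 1668 × 24 + 17 = 40049.

40049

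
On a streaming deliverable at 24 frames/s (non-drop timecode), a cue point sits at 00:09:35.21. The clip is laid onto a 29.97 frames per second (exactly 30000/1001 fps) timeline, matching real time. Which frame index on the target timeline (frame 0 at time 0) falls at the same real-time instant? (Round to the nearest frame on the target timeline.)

Source frame index: (0×3600 + 9×60 + 35) × 24 + 21 = 13821.
Real time: 13821 / (24) = 4607/8 s.
Target frame: (4607/8) × (30000/1001) = 17276250/1001 ≈ 17258.991 → 17259.

frame 17259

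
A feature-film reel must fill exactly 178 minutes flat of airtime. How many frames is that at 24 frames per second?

256320 frames

178 min = 10680 s.
Frames = 10680 × 24 = 256320.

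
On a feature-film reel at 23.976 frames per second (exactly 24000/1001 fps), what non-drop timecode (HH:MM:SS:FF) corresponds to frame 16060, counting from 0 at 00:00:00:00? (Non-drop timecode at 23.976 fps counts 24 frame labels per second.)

00:11:09:04

16060 ÷ 24 = 669 full seconds, remainder 4 frames.
669 s = 0 h 11 min 9 s.
Timecode: 00:11:09:04.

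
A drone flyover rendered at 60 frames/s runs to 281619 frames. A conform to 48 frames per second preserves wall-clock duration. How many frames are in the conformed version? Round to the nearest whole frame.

225295 frames

Frames at target rate = 281619 × (48) / (60) = 1126476/5 ≈ 225295.200.
Nearest whole frame: 225295.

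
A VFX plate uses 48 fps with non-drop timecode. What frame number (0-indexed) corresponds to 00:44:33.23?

Total seconds to the label: (0 × 3600 + 44 × 60 + 33) = 2673.
Frame index = 2673 × 48 + 23 = 128327.

frame 128327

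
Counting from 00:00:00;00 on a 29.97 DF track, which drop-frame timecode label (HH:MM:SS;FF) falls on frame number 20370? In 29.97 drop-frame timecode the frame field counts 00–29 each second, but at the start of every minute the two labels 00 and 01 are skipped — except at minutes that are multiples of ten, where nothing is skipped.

Ten DF minutes hold 17982 frames, so frame 20370 lies in block 1 (frames 17982–35963) with 2388 frames into that block.
The block's first minute is 1800 frames and the rest 1798 each; 2388 frames reaches minute 1, so 1 × 18 + 1 × 2 = 20 labels have been skipped so far.
Adding those back, label number 20370 + 20 = 20390 at 30 labels/s is 679 s + 20 f = 0 h 11 min 19 s frame 20, i.e. 00:11:19;20.

00:11:19;20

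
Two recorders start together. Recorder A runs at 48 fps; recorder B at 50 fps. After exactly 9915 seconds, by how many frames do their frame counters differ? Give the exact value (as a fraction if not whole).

19830 frames

A emits 48 × 9915 = 475920 frames; B emits 50 × 9915 = 495750.
Difference = 19830 frames; B is ahead of A.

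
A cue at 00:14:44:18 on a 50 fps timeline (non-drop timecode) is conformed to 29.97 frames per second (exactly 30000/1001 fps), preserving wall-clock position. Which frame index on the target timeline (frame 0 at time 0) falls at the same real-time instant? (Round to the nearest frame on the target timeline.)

frame 26504

Source frame index: (0×3600 + 14×60 + 44) × 50 + 18 = 44218.
Real time: 44218 / (50) = 22109/25 s.
Target frame: (22109/25) × (30000/1001) = 26530800/1001 ≈ 26504.296 → 26504.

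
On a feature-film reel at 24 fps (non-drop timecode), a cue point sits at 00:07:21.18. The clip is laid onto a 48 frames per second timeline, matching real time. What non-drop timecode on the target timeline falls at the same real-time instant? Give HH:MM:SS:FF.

00:07:21:36

Source frame index: (0×3600 + 7×60 + 21) × 24 + 18 = 10602.
Real time: 10602 / (24) = 1767/4 s.
Target frame: (1767/4) × (48) = 21204.
At 48 labels/s: frame 21204 → 00:07:21:36.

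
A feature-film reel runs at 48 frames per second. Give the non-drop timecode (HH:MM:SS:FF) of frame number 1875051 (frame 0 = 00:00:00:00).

1875051 ÷ 48 = 39063 full seconds, remainder 27 frames.
39063 s = 10 h 51 min 3 s.
Timecode: 10:51:03:27.

10:51:03:27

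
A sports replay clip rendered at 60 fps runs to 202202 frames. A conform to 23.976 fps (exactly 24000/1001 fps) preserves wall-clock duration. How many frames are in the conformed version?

Target frames = source frames × (target rate / source rate) = 202202 × (24000/1001)/(60) = 202202 × 400/1001 = 80800.

80800 frames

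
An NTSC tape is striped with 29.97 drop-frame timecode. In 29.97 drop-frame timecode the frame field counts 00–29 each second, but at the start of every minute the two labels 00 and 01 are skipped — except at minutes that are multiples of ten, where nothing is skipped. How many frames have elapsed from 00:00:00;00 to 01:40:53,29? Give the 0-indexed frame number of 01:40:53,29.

181439

Complete 10-minute blocks: 10, each 17982 frames → 179820.
Remaining 0 whole minutes in the current block: 0 frames.
Within the current minute: 53 × 30 + 29 = 1619. Total = 179820 + 0 + 1619 = 181439.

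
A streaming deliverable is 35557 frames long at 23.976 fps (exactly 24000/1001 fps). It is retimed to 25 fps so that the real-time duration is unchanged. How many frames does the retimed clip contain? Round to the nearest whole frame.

37076 frames

Frames at target rate = 35557 × (25) / (24000/1001) = 35592557/960 ≈ 37075.580.
Nearest whole frame: 37076.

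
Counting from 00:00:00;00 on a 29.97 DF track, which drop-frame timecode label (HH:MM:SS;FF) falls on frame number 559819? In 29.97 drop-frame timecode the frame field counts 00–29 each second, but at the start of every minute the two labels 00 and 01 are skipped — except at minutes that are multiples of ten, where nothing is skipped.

Each 10-minute DF block holds 10 × 60 × 30 − 9 × 2 = 17982 frames. 559819 ÷ 17982 → 31 full blocks, remainder 2377.
Within the partial block the first minute is 1800 frames and each further minute 1798, so 1 further minute boundary passed. Total skipped labels = 18 × 31 + 2 × 1 = 560.
Non-drop label index = 559819 + 560 = 560379; at 30 labels/s that is 05:11:19:09, i.e. DF 05:11:19;09.

05:11:19;09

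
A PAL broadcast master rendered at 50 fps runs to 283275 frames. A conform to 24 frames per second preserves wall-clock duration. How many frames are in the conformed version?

135972 frames

Target frames = source frames × (target rate / source rate) = 283275 × (24)/(50) = 283275 × 12/25 = 135972.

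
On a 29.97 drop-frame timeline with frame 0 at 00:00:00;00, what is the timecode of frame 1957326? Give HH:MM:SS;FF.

18:08:29;16

Ten DF minutes hold 17982 frames, so frame 1957326 lies in block 108 (frames 1942056–1960037) with 15270 frames into that block.
The block's first minute is 1800 frames and the rest 1798 each; 15270 frames reaches minute 8, so 108 × 18 + 8 × 2 = 1960 labels have been skipped so far.
Adding those back, label number 1957326 + 1960 = 1959286 at 30 labels/s is 65309 s + 16 f = 18 h 8 min 29 s frame 16, i.e. 18:08:29;16.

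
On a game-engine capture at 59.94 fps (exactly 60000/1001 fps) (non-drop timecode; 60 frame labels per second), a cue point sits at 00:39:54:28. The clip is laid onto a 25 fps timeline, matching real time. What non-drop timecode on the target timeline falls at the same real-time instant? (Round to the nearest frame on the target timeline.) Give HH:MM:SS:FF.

Source frame index: (0×3600 + 39×60 + 54) × 60 + 28 = 143668.
Real time: 143668 / (60000/1001) = 35952917/15000 s.
Target frame: (35952917/15000) × (25) = 35952917/600 ≈ 59921.528 → 59922.
At 25 labels/s: frame 59922 → 00:39:56:22.

00:39:56:22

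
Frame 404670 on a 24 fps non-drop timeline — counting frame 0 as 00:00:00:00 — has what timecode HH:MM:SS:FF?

404670 ÷ 24 = 16861 full seconds, remainder 6 frames.
16861 s = 4 h 41 min 1 s.
Timecode: 04:41:01:06.

04:41:01:06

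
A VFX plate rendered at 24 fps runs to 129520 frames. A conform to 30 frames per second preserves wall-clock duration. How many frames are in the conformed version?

161900 frames

Frames at target rate = 129520 × (30) / (24) = 161900.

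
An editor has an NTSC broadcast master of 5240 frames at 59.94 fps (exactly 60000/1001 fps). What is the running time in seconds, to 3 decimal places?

87.421 seconds

Running time = 5240 × 1001/60000 = 131131/1500 s ≈ 87.421 s.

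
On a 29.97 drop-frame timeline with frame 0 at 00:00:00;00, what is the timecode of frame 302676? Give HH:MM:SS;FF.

Ten DF minutes hold 17982 frames, so frame 302676 lies in block 16 (frames 287712–305693) with 14964 frames into that block.
The block's first minute is 1800 frames and the rest 1798 each; 14964 frames reaches minute 8, so 16 × 18 + 8 × 2 = 304 labels have been skipped so far.
Adding those back, label number 302676 + 304 = 302980 at 30 labels/s is 10099 s + 10 f = 2 h 48 min 19 s frame 10, i.e. 02:48:19;10.

02:48:19;10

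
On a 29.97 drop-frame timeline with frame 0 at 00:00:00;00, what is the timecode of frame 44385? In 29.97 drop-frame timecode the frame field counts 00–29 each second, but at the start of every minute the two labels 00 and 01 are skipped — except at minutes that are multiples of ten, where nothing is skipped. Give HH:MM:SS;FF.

Ten DF minutes hold 17982 frames, so frame 44385 lies in block 2 (frames 35964–53945) with 8421 frames into that block.
The block's first minute is 1800 frames and the rest 1798 each; 8421 frames reaches minute 4, so 2 × 18 + 4 × 2 = 44 labels have been skipped so far.
Adding those back, label number 44385 + 44 = 44429 at 30 labels/s is 1480 s + 29 f = 0 h 24 min 40 s frame 29, i.e. 00:24:40;29.

00:24:40;29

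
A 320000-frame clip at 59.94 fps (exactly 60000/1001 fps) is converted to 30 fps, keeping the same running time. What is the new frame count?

Target frames = source frames × (target rate / source rate) = 320000 × (30)/(60000/1001) = 320000 × 1001/2000 = 160160.

160160 frames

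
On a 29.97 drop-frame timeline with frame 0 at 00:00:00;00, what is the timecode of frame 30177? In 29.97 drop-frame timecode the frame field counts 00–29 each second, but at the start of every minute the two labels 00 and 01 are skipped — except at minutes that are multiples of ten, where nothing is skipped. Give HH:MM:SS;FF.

Ten DF minutes hold 17982 frames, so frame 30177 lies in block 1 (frames 17982–35963) with 12195 frames into that block.
The block's first minute is 1800 frames and the rest 1798 each; 12195 frames reaches minute 6, so 1 × 18 + 6 × 2 = 30 labels have been skipped so far.
Adding those back, label number 30177 + 30 = 30207 at 30 labels/s is 1006 s + 27 f = 0 h 16 min 46 s frame 27, i.e. 00:16:46;27.

00:16:46;27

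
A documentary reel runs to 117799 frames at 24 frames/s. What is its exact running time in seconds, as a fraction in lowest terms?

Running time = 117799 ÷ (24) = 117799 × 1/24 = 117799/24 s.

117799/24 seconds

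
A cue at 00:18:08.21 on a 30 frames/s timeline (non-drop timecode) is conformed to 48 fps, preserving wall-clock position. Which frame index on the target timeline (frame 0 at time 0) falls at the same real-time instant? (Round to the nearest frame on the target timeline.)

Source frame index: (0×3600 + 18×60 + 8) × 30 + 21 = 32661.
Real time: 32661 / (30) = 10887/10 s.
Target frame: (10887/10) × (48) = 261288/5 ≈ 52257.600 → 52258.

frame 52258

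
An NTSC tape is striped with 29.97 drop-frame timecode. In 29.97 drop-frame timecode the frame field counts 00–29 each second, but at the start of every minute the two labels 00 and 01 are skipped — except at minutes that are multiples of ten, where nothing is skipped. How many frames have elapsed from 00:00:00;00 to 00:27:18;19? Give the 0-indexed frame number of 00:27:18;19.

49109

As if non-drop at 30 labels/s: (0 × 3600 + 27 × 60 + 18) × 30 + 19 = 49159.
Minute boundaries passed: 27; those not divisible by 10: 27 − 2 = 25; dropped labels = 2 × 25 = 50.
Actual frame index = 49159 − 50 = 49109.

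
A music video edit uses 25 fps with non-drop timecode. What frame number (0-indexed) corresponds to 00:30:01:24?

45049

Total seconds to the label: (0 × 3600 + 30 × 60 + 1) = 1801.
Frame index = 1801 × 25 + 24 = 45049.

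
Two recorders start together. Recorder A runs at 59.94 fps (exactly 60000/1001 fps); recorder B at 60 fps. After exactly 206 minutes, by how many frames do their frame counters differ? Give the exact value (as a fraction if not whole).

741600/1001 frames

206 min = 12360 s.
A emits 60000/1001 × 12360 = 741600000/1001 frames; B emits 60 × 12360 = 741600.
Difference = 741600/1001 frames (≈ 740.8591); B is ahead of A.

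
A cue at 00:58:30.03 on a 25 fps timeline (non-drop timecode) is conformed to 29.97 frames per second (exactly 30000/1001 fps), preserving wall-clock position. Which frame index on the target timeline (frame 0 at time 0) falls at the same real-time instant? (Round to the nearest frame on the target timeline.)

Source frame index: (0×3600 + 58×60 + 30) × 25 + 3 = 87753.
Real time: 87753 / (25) = 87753/25 s.
Target frame: (87753/25) × (30000/1001) = 105303600/1001 ≈ 105198.402 → 105198.

frame 105198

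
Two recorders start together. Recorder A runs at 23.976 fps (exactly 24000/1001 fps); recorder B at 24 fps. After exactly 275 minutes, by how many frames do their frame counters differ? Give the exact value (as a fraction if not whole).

275 min = 16500 s.
A emits 24000/1001 × 16500 = 36000000/91 frames; B emits 24 × 16500 = 396000.
Difference = 36000/91 frames (≈ 395.6044); B is ahead of A.

36000/91 frames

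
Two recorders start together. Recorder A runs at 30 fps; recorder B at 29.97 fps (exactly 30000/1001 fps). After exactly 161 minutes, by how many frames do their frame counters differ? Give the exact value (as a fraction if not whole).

41400/143 frames

161 min = 9660 s.
A emits 30 × 9660 = 289800 frames; B emits 30000/1001 × 9660 = 41400000/143.
Difference = 41400/143 frames (≈ 289.5105); B is behind A.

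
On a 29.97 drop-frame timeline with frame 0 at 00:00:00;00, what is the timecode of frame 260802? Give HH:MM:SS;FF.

Ten DF minutes hold 17982 frames, so frame 260802 lies in block 14 (frames 251748–269729) with 9054 frames into that block.
The block's first minute is 1800 frames and the rest 1798 each; 9054 frames reaches minute 5, so 14 × 18 + 5 × 2 = 262 labels have been skipped so far.
Adding those back, label number 260802 + 262 = 261064 at 30 labels/s is 8702 s + 4 f = 2 h 25 min 2 s frame 4, i.e. 02:25:02;04.

02:25:02;04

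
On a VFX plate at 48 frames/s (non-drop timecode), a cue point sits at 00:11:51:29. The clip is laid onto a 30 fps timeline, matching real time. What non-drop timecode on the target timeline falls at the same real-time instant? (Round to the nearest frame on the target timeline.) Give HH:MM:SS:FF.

00:11:51:18

Source frame index: (0×3600 + 11×60 + 51) × 48 + 29 = 34157.
Real time: 34157 / (48) = 34157/48 s.
Target frame: (34157/48) × (30) = 170785/8 ≈ 21348.125 → 21348.
At 30 labels/s: frame 21348 → 00:11:51:18.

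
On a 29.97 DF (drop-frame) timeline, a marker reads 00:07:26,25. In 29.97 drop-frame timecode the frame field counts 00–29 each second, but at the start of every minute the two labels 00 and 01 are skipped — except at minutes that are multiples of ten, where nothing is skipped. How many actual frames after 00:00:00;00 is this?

Complete 10-minute blocks: 0, each 17982 frames → 0.
Remaining 7 whole minutes in the current block: 1800 + 6 × 1798 = 12588 frames.
Within the current minute: 26 × 30 + 25 − 2 = 803 (labels ;00/;01 skipped at this minute). Total = 0 + 12588 + 803 = 13391.

13391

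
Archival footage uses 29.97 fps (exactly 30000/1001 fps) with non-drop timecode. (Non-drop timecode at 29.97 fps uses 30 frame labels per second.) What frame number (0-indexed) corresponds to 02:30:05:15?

270165

Total seconds to the label: (2 × 3600 + 30 × 60 + 5) = 9005.
Frame index = 9005 × 30 + 15 = 270165.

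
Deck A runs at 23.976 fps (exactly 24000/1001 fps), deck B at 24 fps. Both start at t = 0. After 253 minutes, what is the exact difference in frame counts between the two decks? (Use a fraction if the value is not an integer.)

253 min = 15180 s.
A emits 24000/1001 × 15180 = 33120000/91 frames; B emits 24 × 15180 = 364320.
Difference = 33120/91 frames (≈ 363.9560); B is ahead of A.

33120/91 frames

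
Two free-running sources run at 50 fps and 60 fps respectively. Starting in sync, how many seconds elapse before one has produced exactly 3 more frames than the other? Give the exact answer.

The gap grows by |60 − 50| = 10 frames per second.
Time for a 3-frame gap: 3 ÷ (10) = 0.3 s.

0.3 seconds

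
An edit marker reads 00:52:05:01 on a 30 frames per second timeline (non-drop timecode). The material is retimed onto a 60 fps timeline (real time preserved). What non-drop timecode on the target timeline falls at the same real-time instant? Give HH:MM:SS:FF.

00:52:05:02

Source frame index: (0×3600 + 52×60 + 5) × 30 + 1 = 93751.
Real time: 93751 / (30) = 93751/30 s.
Target frame: (93751/30) × (60) = 187502.
At 60 labels/s: frame 187502 → 00:52:05:02.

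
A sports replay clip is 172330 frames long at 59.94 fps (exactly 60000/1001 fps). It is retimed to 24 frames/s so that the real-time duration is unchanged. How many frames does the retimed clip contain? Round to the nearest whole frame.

69001 frames

Frames at target rate = 172330 × (24) / (60000/1001) = 17250233/250 ≈ 69000.932.
Nearest whole frame: 69001.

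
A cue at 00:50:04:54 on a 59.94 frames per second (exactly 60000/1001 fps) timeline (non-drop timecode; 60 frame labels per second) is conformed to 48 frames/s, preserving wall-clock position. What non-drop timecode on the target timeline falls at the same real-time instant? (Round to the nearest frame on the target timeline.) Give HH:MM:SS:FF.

Source frame index: (0×3600 + 50×60 + 4) × 60 + 54 = 180294.
Real time: 180294 / (60000/1001) = 30079049/10000 s.
Target frame: (30079049/10000) × (48) = 90237147/625 ≈ 144379.435 → 144379.
At 48 labels/s: frame 144379 → 00:50:07:43.

00:50:07:43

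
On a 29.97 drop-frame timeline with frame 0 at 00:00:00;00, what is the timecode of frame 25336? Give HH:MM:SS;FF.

Ten DF minutes hold 17982 frames, so frame 25336 lies in block 1 (frames 17982–35963) with 7354 frames into that block.
The block's first minute is 1800 frames and the rest 1798 each; 7354 frames reaches minute 4, so 1 × 18 + 4 × 2 = 26 labels have been skipped so far.
Adding those back, label number 25336 + 26 = 25362 at 30 labels/s is 845 s + 12 f = 0 h 14 min 5 s frame 12, i.e. 00:14:05;12.

00:14:05;12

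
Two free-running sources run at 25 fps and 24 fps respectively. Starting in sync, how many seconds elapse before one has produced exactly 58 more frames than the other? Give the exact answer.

58 seconds

The gap grows by |24 − 25| = 1 frame per second.
Time for a 58-frame gap: 58 ÷ (1) = 58 s.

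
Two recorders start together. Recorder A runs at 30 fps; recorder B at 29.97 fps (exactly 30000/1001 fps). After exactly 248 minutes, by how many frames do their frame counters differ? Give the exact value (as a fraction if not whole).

248 min = 14880 s.
A emits 30 × 14880 = 446400 frames; B emits 30000/1001 × 14880 = 446400000/1001.
Difference = 446400/1001 frames (≈ 445.9540); B is behind A.

446400/1001 frames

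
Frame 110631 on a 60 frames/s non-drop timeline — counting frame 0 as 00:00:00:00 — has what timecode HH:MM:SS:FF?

110631 ÷ 60 = 1843 full seconds, remainder 51 frames.
1843 s = 0 h 30 min 43 s.
Timecode: 00:30:43:51.

00:30:43:51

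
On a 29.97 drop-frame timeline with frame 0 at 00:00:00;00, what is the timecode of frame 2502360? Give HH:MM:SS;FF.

23:11:35;14

Each 10-minute DF block holds 10 × 60 × 30 − 9 × 2 = 17982 frames. 2502360 ÷ 17982 → 139 full blocks, remainder 2862.
Within the partial block the first minute is 1800 frames and each further minute 1798, so 1 further minute boundary passed. Total skipped labels = 18 × 139 + 2 × 1 = 2504.
Non-drop label index = 2502360 + 2504 = 2504864; at 30 labels/s that is 23:11:35:14, i.e. DF 23:11:35;14.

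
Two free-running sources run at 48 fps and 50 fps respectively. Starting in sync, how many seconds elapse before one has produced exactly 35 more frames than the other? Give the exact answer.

17.5 seconds

The gap grows by |50 − 48| = 2 frames per second.
Time for a 35-frame gap: 35 ÷ (2) = 17.5 s.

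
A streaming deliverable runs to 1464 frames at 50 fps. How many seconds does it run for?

29.28 seconds

Running time = 1464 / (50) = 29.28 s.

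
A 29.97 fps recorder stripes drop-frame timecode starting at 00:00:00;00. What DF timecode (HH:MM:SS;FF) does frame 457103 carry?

04:14:12;01

Each 10-minute DF block holds 10 × 60 × 30 − 9 × 2 = 17982 frames. 457103 ÷ 17982 → 25 full blocks, remainder 7553.
Within the partial block the first minute is 1800 frames and each further minute 1798, so 4 further minute boundaries passed. Total skipped labels = 18 × 25 + 2 × 4 = 458.
Non-drop label index = 457103 + 458 = 457561; at 30 labels/s that is 04:14:12:01, i.e. DF 04:14:12;01.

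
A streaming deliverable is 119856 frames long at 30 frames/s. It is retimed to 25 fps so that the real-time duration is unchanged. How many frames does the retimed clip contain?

Target frames = source frames × (target rate / source rate) = 119856 × (25)/(30) = 119856 × 5/6 = 99880.

99880 frames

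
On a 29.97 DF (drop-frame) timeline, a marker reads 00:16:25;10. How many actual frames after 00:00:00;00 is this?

As if non-drop at 30 labels/s: (0 × 3600 + 16 × 60 + 25) × 30 + 10 = 29560.
Minute boundaries passed: 16; those not divisible by 10: 16 − 1 = 15; dropped labels = 2 × 15 = 30.
Actual frame index = 29560 − 30 = 29530.

29530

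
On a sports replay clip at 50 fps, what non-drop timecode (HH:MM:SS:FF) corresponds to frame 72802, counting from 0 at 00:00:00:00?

00:24:16:02

72802 ÷ 50 = 1456 full seconds, remainder 2 frames.
1456 s = 0 h 24 min 16 s.
Timecode: 00:24:16:02.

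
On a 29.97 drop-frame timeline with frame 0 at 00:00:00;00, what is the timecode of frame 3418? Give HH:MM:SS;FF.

Each 10-minute DF block holds 10 × 60 × 30 − 9 × 2 = 17982 frames. 3418 ÷ 17982 → 0 full blocks, remainder 3418.
Within the partial block the first minute is 1800 frames and each further minute 1798, so 1 further minute boundary passed. Total skipped labels = 18 × 0 + 2 × 1 = 2.
Non-drop label index = 3418 + 2 = 3420; at 30 labels/s that is 00:01:54:00, i.e. DF 00:01:54;00.

00:01:54;00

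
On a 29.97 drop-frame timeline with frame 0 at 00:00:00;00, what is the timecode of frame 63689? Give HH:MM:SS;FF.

Each 10-minute DF block holds 10 × 60 × 30 − 9 × 2 = 17982 frames. 63689 ÷ 17982 → 3 full blocks, remainder 9743.
Within the partial block the first minute is 1800 frames and each further minute 1798, so 5 further minute boundaries passed. Total skipped labels = 18 × 3 + 2 × 5 = 64.
Non-drop label index = 63689 + 64 = 63753; at 30 labels/s that is 00:35:25:03, i.e. DF 00:35:25;03.

00:35:25;03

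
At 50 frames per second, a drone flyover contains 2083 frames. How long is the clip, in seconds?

41.66 seconds

Running time = 2083 / (50) = 41.66 s.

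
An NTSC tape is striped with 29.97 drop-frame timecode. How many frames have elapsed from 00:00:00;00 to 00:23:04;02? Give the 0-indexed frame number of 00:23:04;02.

Complete 10-minute blocks: 2, each 17982 frames → 35964.
Remaining 3 whole minutes in the current block: 1800 + 2 × 1798 = 5396 frames.
Within the current minute: 4 × 30 + 2 − 2 = 120 (labels ;00/;01 skipped at this minute). Total = 35964 + 5396 + 120 = 41480.

41480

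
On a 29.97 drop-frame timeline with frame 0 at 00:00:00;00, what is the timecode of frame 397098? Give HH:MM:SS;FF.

Each 10-minute DF block holds 10 × 60 × 30 − 9 × 2 = 17982 frames. 397098 ÷ 17982 → 22 full blocks, remainder 1494.
Within the partial block the first minute is 1800 frames and each further minute 1798, so 0 further minute boundaries passed. Total skipped labels = 18 × 22 + 2 × 0 = 396.
Non-drop label index = 397098 + 396 = 397494; at 30 labels/s that is 03:40:49:24, i.e. DF 03:40:49;24.

03:40:49;24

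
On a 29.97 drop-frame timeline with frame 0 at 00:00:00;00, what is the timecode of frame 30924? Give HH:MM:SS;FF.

00:17:11;26

Each 10-minute DF block holds 10 × 60 × 30 − 9 × 2 = 17982 frames. 30924 ÷ 17982 → 1 full block, remainder 12942.
Within the partial block the first minute is 1800 frames and each further minute 1798, so 7 further minute boundaries passed. Total skipped labels = 18 × 1 + 2 × 7 = 32.
Non-drop label index = 30924 + 32 = 30956; at 30 labels/s that is 00:17:11:26, i.e. DF 00:17:11;26.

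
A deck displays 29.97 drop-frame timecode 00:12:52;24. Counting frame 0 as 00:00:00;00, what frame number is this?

Complete 10-minute blocks: 1, each 17982 frames → 17982.
Remaining 2 whole minutes in the current block: 1800 + 1 × 1798 = 3598 frames.
Within the current minute: 52 × 30 + 24 − 2 = 1582 (labels ;00/;01 skipped at this minute). Total = 17982 + 3598 + 1582 = 23162.

23162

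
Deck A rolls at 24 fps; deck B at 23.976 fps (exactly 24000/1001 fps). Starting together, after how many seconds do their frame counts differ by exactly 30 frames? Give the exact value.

The gap grows by |24000/1001 − 24| = 24/1001 frames per second.
Time for a 30-frame gap: 30 ÷ (24/1001) = 1251.25 s.

1251.25 seconds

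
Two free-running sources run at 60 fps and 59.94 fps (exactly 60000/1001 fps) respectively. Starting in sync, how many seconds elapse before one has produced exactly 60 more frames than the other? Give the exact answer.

The gap grows by |60000/1001 − 60| = 60/1001 frames per second.
Time for a 60-frame gap: 60 ÷ (60/1001) = 1001 s.

1001 seconds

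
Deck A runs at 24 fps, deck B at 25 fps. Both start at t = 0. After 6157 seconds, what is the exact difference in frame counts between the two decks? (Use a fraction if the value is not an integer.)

6157 frames

A emits 24 × 6157 = 147768 frames; B emits 25 × 6157 = 153925.
Difference = 6157 frames; B is ahead of A.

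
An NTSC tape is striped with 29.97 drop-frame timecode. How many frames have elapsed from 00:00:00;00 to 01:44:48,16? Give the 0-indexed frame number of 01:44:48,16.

188468

Complete 10-minute blocks: 10, each 17982 frames → 179820.
Remaining 4 whole minutes in the current block: 1800 + 3 × 1798 = 7194 frames.
Within the current minute: 48 × 30 + 16 − 2 = 1454 (labels ;00/;01 skipped at this minute). Total = 179820 + 7194 + 1454 = 188468.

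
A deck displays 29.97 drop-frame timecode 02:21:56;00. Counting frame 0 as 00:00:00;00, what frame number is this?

Complete 10-minute blocks: 14, each 17982 frames → 251748.
Remaining 1 whole minute in the current block: 1800 + 0 × 1798 = 1800 frames.
Within the current minute: 56 × 30 + 0 − 2 = 1678 (labels ;00/;01 skipped at this minute). Total = 251748 + 1800 + 1678 = 255226.

255226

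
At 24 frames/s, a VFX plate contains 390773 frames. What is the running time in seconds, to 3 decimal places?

16282.208 seconds

Running time = 390773 × 1/24 = 390773/24 s ≈ 16282.208 s.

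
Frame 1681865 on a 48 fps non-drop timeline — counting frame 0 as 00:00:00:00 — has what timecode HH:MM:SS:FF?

09:43:58:41

1681865 ÷ 48 = 35038 full seconds, remainder 41 frames.
35038 s = 9 h 43 min 58 s.
Timecode: 09:43:58:41.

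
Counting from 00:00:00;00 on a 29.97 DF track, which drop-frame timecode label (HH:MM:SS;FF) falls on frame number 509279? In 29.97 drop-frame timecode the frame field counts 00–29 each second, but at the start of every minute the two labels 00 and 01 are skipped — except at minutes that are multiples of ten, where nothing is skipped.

04:43:12;29

Ten DF minutes hold 17982 frames, so frame 509279 lies in block 28 (frames 503496–521477) with 5783 frames into that block.
The block's first minute is 1800 frames and the rest 1798 each; 5783 frames reaches minute 3, so 28 × 18 + 3 × 2 = 510 labels have been skipped so far.
Adding those back, label number 509279 + 510 = 509789 at 30 labels/s is 16992 s + 29 f = 4 h 43 min 12 s frame 29, i.e. 04:43:12;29.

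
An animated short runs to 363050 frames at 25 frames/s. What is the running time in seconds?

Running time = 363050 / (25) = 14522 s.

14522 seconds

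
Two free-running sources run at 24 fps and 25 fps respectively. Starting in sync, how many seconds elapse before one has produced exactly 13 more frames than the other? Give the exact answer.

13 seconds

The gap grows by |25 − 24| = 1 frame per second.
Time for a 13-frame gap: 13 ÷ (1) = 13 s.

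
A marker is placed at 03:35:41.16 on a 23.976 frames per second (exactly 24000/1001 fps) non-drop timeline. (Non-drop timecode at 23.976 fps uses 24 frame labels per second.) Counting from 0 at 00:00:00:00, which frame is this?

310600

Total seconds to the label: (3 × 3600 + 35 × 60 + 41) = 12941.
Frame index = 12941 × 24 + 16 = 310600.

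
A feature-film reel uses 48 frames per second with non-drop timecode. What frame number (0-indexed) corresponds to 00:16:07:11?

Total seconds to the label: (0 × 3600 + 16 × 60 + 7) = 967.
Frame index = 967 × 48 + 11 = 46427.

46427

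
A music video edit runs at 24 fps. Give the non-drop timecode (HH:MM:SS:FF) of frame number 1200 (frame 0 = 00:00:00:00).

1200 ÷ 24 = 50 full seconds, remainder 0 frames.
50 s = 0 h 0 min 50 s.
Timecode: 00:00:50:00.

00:00:50:00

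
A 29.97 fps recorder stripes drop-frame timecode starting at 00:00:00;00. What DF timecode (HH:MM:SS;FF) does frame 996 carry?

00:00:33;06

Each 10-minute DF block holds 10 × 60 × 30 − 9 × 2 = 17982 frames. 996 ÷ 17982 → 0 full blocks, remainder 996.
Within the partial block the first minute is 1800 frames and each further minute 1798, so 0 further minute boundaries passed. Total skipped labels = 18 × 0 + 2 × 0 = 0.
Non-drop label index = 996 + 0 = 996; at 30 labels/s that is 00:00:33:06, i.e. DF 00:00:33;06.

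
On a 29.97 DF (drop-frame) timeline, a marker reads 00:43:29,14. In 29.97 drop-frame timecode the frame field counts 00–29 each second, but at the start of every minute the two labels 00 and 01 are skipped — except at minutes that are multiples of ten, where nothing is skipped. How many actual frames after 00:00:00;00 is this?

78206

As if non-drop at 30 labels/s: (0 × 3600 + 43 × 60 + 29) × 30 + 14 = 78284.
Minute boundaries passed: 43; those not divisible by 10: 43 − 4 = 39; dropped labels = 2 × 39 = 78.
Actual frame index = 78284 − 78 = 78206.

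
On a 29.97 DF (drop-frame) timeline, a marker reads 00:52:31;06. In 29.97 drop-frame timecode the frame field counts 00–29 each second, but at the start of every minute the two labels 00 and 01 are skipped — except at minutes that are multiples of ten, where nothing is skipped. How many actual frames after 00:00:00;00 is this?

Complete 10-minute blocks: 5, each 17982 frames → 89910.
Remaining 2 whole minutes in the current block: 1800 + 1 × 1798 = 3598 frames.
Within the current minute: 31 × 30 + 6 − 2 = 934 (labels ;00/;01 skipped at this minute). Total = 89910 + 3598 + 934 = 94442.

94442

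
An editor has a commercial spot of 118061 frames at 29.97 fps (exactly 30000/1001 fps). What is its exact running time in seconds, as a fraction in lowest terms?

118179061/30000 seconds

Running time = 118061 ÷ (30000/1001) = 118061 × 1001/30000 = 118179061/30000 s.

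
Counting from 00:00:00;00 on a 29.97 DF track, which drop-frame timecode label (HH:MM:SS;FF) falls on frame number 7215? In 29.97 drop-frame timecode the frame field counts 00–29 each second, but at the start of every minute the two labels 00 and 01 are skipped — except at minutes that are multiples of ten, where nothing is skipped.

Ten DF minutes hold 17982 frames, so frame 7215 lies in block 0 (frames 0–17981) with 7215 frames into that block.
The block's first minute is 1800 frames and the rest 1798 each; 7215 frames reaches minute 4, so 0 × 18 + 4 × 2 = 8 labels have been skipped so far.
Adding those back, label number 7215 + 8 = 7223 at 30 labels/s is 240 s + 23 f = 0 h 4 min 0 s frame 23, i.e. 00:04:00;23.

00:04:00;23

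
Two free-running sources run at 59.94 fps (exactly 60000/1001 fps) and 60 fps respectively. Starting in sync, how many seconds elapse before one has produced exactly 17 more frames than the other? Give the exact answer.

The gap grows by |60 − 60000/1001| = 60/1001 frames per second.
Time for a 17-frame gap: 17 ÷ (60/1001) = 17017/60 s.

17017/60 seconds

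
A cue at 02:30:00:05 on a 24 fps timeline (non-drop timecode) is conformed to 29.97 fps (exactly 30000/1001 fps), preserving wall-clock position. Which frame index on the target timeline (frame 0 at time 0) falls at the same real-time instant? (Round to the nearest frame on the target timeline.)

frame 269737

Source frame index: (2×3600 + 30×60 + 0) × 24 + 5 = 216005.
Real time: 216005 / (24) = 216005/24 s.
Target frame: (216005/24) × (30000/1001) = 270006250/1001 ≈ 269736.513 → 269737.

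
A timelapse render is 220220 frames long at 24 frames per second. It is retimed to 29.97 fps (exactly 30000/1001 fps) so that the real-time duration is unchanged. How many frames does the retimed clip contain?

275000 frames

Target frames = source frames × (target rate / source rate) = 220220 × (30000/1001)/(24) = 220220 × 1250/1001 = 275000.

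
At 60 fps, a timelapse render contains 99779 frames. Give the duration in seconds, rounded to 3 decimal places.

Running time = 99779 × 1/60 = 99779/60 s ≈ 1662.983 s.

1662.983 seconds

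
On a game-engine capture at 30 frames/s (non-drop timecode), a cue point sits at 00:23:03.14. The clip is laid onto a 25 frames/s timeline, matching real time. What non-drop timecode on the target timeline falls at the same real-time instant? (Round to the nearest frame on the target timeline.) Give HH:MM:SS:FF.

00:23:03:12

Source frame index: (0×3600 + 23×60 + 3) × 30 + 14 = 41504.
Real time: 41504 / (30) = 20752/15 s.
Target frame: (20752/15) × (25) = 103760/3 ≈ 34586.667 → 34587.
At 25 labels/s: frame 34587 → 00:23:03:12.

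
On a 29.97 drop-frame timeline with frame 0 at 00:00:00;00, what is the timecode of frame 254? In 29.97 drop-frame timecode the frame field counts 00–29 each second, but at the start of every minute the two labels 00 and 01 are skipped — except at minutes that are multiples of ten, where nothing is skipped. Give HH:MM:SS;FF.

Ten DF minutes hold 17982 frames, so frame 254 lies in block 0 (frames 0–17981) with 254 frames into that block.
The block's first minute is 1800 frames and the rest 1798 each; 254 frames reaches minute 0, so 0 × 18 + 0 × 2 = 0 labels have been skipped so far.
Adding those back, label number 254 + 0 = 254 at 30 labels/s is 8 s + 14 f = 0 h 0 min 8 s frame 14, i.e. 00:00:08;14.

00:00:08;14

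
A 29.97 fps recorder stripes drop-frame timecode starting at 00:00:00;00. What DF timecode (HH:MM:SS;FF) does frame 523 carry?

Each 10-minute DF block holds 10 × 60 × 30 − 9 × 2 = 17982 frames. 523 ÷ 17982 → 0 full blocks, remainder 523.
Within the partial block the first minute is 1800 frames and each further minute 1798, so 0 further minute boundaries passed. Total skipped labels = 18 × 0 + 2 × 0 = 0.
Non-drop label index = 523 + 0 = 523; at 30 labels/s that is 00:00:17:13, i.e. DF 00:00:17;13.

00:00:17;13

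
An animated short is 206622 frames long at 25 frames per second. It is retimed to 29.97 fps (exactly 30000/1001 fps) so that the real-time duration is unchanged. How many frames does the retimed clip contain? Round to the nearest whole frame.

247699 frames

Frames at target rate = 206622 × (30000/1001) / (25) = 19072800/77 ≈ 247698.701.
Nearest whole frame: 247699.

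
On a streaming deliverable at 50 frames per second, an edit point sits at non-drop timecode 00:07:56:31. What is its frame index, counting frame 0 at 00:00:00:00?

frame 23831

Total seconds to the label: (0 × 3600 + 7 × 60 + 56) = 476.
Frame index = 476 × 50 + 31 = 23831.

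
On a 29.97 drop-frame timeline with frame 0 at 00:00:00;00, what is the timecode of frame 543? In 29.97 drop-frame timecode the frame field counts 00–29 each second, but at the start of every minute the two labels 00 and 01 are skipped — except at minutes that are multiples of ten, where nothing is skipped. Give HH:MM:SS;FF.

Each 10-minute DF block holds 10 × 60 × 30 − 9 × 2 = 17982 frames. 543 ÷ 17982 → 0 full blocks, remainder 543.
Within the partial block the first minute is 1800 frames and each further minute 1798, so 0 further minute boundaries passed. Total skipped labels = 18 × 0 + 2 × 0 = 0.
Non-drop label index = 543 + 0 = 543; at 30 labels/s that is 00:00:18:03, i.e. DF 00:00:18;03.

00:00:18;03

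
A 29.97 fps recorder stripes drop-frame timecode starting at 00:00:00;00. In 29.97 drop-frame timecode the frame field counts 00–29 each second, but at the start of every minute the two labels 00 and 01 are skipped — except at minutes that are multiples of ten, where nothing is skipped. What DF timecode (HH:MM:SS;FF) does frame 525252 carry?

Ten DF minutes hold 17982 frames, so frame 525252 lies in block 29 (frames 521478–539459) with 3774 frames into that block.
The block's first minute is 1800 frames and the rest 1798 each; 3774 frames reaches minute 2, so 29 × 18 + 2 × 2 = 526 labels have been skipped so far.
Adding those back, label number 525252 + 526 = 525778 at 30 labels/s is 17525 s + 28 f = 4 h 52 min 5 s frame 28, i.e. 04:52:05;28.

04:52:05;28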